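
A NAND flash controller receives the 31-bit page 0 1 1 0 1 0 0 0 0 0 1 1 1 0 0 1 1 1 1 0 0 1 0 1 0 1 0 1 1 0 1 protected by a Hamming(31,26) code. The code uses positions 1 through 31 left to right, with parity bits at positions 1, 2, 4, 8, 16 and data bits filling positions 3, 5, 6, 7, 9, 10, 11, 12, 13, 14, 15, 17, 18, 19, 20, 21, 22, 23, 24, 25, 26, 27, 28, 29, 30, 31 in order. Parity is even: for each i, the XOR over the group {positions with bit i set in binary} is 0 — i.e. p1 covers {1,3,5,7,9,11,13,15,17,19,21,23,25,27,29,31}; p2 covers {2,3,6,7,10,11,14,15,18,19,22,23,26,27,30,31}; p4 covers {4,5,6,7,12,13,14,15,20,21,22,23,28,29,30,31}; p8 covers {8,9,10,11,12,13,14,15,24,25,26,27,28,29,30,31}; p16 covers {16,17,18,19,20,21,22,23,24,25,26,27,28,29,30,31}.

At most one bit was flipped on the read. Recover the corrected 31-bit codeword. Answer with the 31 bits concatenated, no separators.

s1 (pos 1,3,5,7,9,11,13,15,17,19,21,23,25,27,29,31): 0⊕1⊕1⊕0⊕0⊕1⊕1⊕0⊕1⊕1⊕0⊕0⊕0⊕0⊕1⊕1 = 0
s2 (pos 2,3,6,7,10,11,14,15,18,19,22,23,26,27,30,31): 1⊕1⊕0⊕0⊕0⊕1⊕0⊕0⊕1⊕1⊕1⊕0⊕1⊕0⊕0⊕1 = 0
s4 (pos 4,5,6,7,12,13,14,15,20,21,22,23,28,29,30,31): 0⊕1⊕0⊕0⊕1⊕1⊕0⊕0⊕0⊕0⊕1⊕0⊕1⊕1⊕0⊕1 = 1
s8 (pos 8,9,10,11,12,13,14,15,24,25,26,27,28,29,30,31): 0⊕0⊕0⊕1⊕1⊕1⊕0⊕0⊕1⊕0⊕1⊕0⊕1⊕1⊕0⊕1 = 0
s16 (pos 16,17,18,19,20,21,22,23,24,25,26,27,28,29,30,31): 1⊕1⊕1⊕1⊕0⊕0⊕1⊕0⊕1⊕0⊕1⊕0⊕1⊕1⊕0⊕1 = 0
Syndrome s16…s1 = 00100 → error at position 4.
Flip position 4: 0110100000111001111001010101101 → 0111100000111001111001010101101

0111100000111001111001010101101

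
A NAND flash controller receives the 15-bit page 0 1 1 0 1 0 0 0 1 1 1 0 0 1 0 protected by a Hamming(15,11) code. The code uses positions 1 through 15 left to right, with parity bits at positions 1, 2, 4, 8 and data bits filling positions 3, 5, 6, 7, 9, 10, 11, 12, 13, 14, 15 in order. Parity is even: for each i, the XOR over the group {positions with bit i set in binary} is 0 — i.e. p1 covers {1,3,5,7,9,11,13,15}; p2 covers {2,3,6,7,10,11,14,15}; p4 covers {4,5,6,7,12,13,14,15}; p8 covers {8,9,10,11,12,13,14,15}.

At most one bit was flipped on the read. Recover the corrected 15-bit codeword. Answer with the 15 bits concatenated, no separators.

001010001110010

s1 (pos 1,3,5,7,9,11,13,15): 0⊕1⊕1⊕0⊕1⊕1⊕0⊕0 = 0
s2 (pos 2,3,6,7,10,11,14,15): 1⊕1⊕0⊕0⊕1⊕1⊕1⊕0 = 1
s4 (pos 4,5,6,7,12,13,14,15): 0⊕1⊕0⊕0⊕0⊕0⊕1⊕0 = 0
s8 (pos 8,9,10,11,12,13,14,15): 0⊕1⊕1⊕1⊕0⊕0⊕1⊕0 = 0
Syndrome s8…s1 = 0010 → error at position 2.
Flip position 2: 011010001110010 → 001010001110010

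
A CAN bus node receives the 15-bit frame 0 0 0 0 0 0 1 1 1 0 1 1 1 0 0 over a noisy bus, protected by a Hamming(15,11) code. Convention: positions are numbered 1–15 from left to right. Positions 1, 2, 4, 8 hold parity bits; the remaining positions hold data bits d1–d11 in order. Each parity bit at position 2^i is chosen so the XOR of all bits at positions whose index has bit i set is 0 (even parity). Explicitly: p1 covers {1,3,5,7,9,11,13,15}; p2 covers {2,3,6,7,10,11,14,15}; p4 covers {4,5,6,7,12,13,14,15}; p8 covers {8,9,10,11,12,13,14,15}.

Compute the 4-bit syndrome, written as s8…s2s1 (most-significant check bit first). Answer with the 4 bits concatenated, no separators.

s1 (pos 1,3,5,7,9,11,13,15): 0⊕0⊕0⊕1⊕1⊕1⊕1⊕0 = 0
s2 (pos 2,3,6,7,10,11,14,15): 0⊕0⊕0⊕1⊕0⊕1⊕0⊕0 = 0
s4 (pos 4,5,6,7,12,13,14,15): 0⊕0⊕0⊕1⊕1⊕1⊕0⊕0 = 1
s8 (pos 8,9,10,11,12,13,14,15): 1⊕1⊕0⊕1⊕1⊕1⊕0⊕0 = 1
Syndrome s8…s1 = 1100 → error at position 12.

1100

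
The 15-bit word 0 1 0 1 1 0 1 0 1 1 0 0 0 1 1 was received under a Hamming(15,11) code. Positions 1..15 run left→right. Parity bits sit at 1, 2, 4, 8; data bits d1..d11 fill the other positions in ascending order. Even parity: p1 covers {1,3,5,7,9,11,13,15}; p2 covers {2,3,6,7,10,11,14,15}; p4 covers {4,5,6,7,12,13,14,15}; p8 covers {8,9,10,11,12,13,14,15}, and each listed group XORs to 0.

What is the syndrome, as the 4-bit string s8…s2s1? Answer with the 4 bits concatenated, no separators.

s1 (pos 1,3,5,7,9,11,13,15): 0⊕0⊕1⊕1⊕1⊕0⊕0⊕1 = 0
s2 (pos 2,3,6,7,10,11,14,15): 1⊕0⊕0⊕1⊕1⊕0⊕1⊕1 = 1
s4 (pos 4,5,6,7,12,13,14,15): 1⊕1⊕0⊕1⊕0⊕0⊕1⊕1 = 1
s8 (pos 8,9,10,11,12,13,14,15): 0⊕1⊕1⊕0⊕0⊕0⊕1⊕1 = 0
Syndrome s8…s1 = 0110 → error at position 6.

0110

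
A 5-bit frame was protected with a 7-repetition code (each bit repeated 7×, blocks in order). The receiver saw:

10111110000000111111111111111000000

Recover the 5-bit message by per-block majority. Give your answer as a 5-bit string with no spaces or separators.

10110

Block 1 (1011111): 6 ones → 1
Block 2 (0000000): 0 ones → 0
Block 3 (1111111): 7 ones → 1
Block 4 (1111111): 7 ones → 1
Block 5 (1000000): 1 one → 0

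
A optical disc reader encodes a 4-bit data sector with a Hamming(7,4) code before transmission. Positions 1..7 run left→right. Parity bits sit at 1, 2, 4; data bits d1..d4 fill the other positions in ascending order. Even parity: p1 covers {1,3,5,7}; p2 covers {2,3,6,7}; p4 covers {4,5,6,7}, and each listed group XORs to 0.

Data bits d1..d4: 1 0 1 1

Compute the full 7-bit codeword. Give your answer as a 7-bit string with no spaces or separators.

0110011

Place data at non-parity positions: p1 p2 1 p4 0 1 1
p1 (pos 1,3,5,7): XOR of data positions = 1⊕0⊕1 = 0
p2 (pos 2,3,6,7): XOR of data positions = 1⊕1⊕1 = 1
p4 (pos 4,5,6,7): XOR of data positions = 0⊕1⊕1 = 0
Codeword: 0110011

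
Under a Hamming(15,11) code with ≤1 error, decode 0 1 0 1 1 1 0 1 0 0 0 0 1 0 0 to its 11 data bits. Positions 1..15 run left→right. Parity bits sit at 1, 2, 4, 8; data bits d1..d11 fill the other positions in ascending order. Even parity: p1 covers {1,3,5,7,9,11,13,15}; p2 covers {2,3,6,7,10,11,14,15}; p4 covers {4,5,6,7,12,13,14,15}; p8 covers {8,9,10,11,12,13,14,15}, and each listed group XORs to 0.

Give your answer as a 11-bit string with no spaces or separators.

01100000100

s1 (pos 1,3,5,7,9,11,13,15): 0⊕0⊕1⊕0⊕0⊕0⊕1⊕0 = 0
s2 (pos 2,3,6,7,10,11,14,15): 1⊕0⊕1⊕0⊕0⊕0⊕0⊕0 = 0
s4 (pos 4,5,6,7,12,13,14,15): 1⊕1⊕1⊕0⊕0⊕1⊕0⊕0 = 0
s8 (pos 8,9,10,11,12,13,14,15): 1⊕0⊕0⊕0⊕0⊕1⊕0⊕0 = 0
Syndrome s8…s1 = 0000 → no error.
Read data bits from positions 3,5,6,7,9,10,11,12,13,14,15: 01100000100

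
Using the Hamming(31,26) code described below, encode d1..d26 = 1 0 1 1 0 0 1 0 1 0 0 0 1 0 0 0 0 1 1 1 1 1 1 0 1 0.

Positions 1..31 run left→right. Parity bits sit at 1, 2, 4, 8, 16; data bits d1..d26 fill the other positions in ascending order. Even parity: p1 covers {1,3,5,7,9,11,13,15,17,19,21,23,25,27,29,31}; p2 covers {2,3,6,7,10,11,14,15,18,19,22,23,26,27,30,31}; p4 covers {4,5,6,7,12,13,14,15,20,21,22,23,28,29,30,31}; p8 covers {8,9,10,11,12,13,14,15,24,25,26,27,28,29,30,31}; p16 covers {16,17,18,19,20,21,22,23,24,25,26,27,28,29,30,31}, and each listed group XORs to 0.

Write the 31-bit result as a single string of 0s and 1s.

Place data at non-parity positions: p1 p2 1 p4 0 1 1 p8 0 0 1 0 1 0 0 p16 0 1 0 0 0 0 1 1 1 1 1 1 0 1 0
p1 (pos 1,3,5,7,9,11,13,15,17,19,21,23,25,27,29,31): XOR of data positions = 1⊕0⊕1⊕0⊕1⊕1⊕0⊕0⊕0⊕0⊕1⊕1⊕1⊕0⊕0 = 1
p2 (pos 2,3,6,7,10,11,14,15,18,19,22,23,26,27,30,31): XOR of data positions = 1⊕1⊕1⊕0⊕1⊕0⊕0⊕1⊕0⊕0⊕1⊕1⊕1⊕1⊕0 = 1
p4 (pos 4,5,6,7,12,13,14,15,20,21,22,23,28,29,30,31): XOR of data positions = 0⊕1⊕1⊕0⊕1⊕0⊕0⊕0⊕0⊕0⊕1⊕1⊕0⊕1⊕0 = 0
p8 (pos 8,9,10,11,12,13,14,15,24,25,26,27,28,29,30,31): XOR of data positions = 0⊕0⊕1⊕0⊕1⊕0⊕0⊕1⊕1⊕1⊕1⊕1⊕0⊕1⊕0 = 0
p16 (pos 16,17,18,19,20,21,22,23,24,25,26,27,28,29,30,31): XOR of data positions = 0⊕1⊕0⊕0⊕0⊕0⊕1⊕1⊕1⊕1⊕1⊕1⊕0⊕1⊕0 = 0
Codeword: 1110011000101000010000111111010

1110011000101000010000111111010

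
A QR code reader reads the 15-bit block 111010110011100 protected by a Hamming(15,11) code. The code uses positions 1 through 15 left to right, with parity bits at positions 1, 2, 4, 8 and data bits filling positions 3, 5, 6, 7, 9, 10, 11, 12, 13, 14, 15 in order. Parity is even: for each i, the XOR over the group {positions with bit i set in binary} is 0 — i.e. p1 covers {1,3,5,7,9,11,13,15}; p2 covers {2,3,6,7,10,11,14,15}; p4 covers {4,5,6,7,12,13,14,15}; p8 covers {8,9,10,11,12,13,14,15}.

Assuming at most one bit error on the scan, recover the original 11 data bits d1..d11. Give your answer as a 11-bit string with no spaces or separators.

s1 (pos 1,3,5,7,9,11,13,15): 1⊕1⊕1⊕1⊕0⊕1⊕1⊕0 = 0
s2 (pos 2,3,6,7,10,11,14,15): 1⊕1⊕0⊕1⊕0⊕1⊕0⊕0 = 0
s4 (pos 4,5,6,7,12,13,14,15): 0⊕1⊕0⊕1⊕1⊕1⊕0⊕0 = 0
s8 (pos 8,9,10,11,12,13,14,15): 1⊕0⊕0⊕1⊕1⊕1⊕0⊕0 = 0
Syndrome s8…s1 = 0000 → no error.
Read data bits from positions 3,5,6,7,9,10,11,12,13,14,15: 11010011100

11010011100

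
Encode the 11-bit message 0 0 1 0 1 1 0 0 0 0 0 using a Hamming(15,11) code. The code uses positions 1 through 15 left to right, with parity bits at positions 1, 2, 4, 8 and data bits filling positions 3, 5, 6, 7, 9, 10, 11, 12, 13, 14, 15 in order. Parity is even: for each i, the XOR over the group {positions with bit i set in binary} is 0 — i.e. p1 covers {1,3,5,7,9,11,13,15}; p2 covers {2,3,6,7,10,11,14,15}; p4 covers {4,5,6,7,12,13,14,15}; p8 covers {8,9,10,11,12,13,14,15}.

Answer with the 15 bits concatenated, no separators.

100101001100000

Place data at non-parity positions: p1 p2 0 p4 0 1 0 p8 1 1 0 0 0 0 0
p1 (pos 1,3,5,7,9,11,13,15): XOR of data positions = 0⊕0⊕0⊕1⊕0⊕0⊕0 = 1
p2 (pos 2,3,6,7,10,11,14,15): XOR of data positions = 0⊕1⊕0⊕1⊕0⊕0⊕0 = 0
p4 (pos 4,5,6,7,12,13,14,15): XOR of data positions = 0⊕1⊕0⊕0⊕0⊕0⊕0 = 1
p8 (pos 8,9,10,11,12,13,14,15): XOR of data positions = 1⊕1⊕0⊕0⊕0⊕0⊕0 = 0
Codeword: 100101001100000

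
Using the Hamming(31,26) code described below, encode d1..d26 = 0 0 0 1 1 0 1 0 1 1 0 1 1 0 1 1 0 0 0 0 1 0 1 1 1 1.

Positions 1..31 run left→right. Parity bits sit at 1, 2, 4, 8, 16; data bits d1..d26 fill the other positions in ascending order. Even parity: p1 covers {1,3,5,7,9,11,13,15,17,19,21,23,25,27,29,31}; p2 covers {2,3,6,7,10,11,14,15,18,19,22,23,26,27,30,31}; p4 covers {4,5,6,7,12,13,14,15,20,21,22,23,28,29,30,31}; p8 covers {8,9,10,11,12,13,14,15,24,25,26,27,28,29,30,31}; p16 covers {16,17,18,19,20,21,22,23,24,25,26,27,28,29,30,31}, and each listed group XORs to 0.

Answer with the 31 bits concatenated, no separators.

0101001110101101110110000101111

Place data at non-parity positions: p1 p2 0 p4 0 0 1 p8 1 0 1 0 1 1 0 p16 1 1 0 1 1 0 0 0 0 1 0 1 1 1 1
p1 (pos 1,3,5,7,9,11,13,15,17,19,21,23,25,27,29,31): XOR of data positions = 0⊕0⊕1⊕1⊕1⊕1⊕0⊕1⊕0⊕1⊕0⊕0⊕0⊕1⊕1 = 0
p2 (pos 2,3,6,7,10,11,14,15,18,19,22,23,26,27,30,31): XOR of data positions = 0⊕0⊕1⊕0⊕1⊕1⊕0⊕1⊕0⊕0⊕0⊕1⊕0⊕1⊕1 = 1
p4 (pos 4,5,6,7,12,13,14,15,20,21,22,23,28,29,30,31): XOR of data positions = 0⊕0⊕1⊕0⊕1⊕1⊕0⊕1⊕1⊕0⊕0⊕1⊕1⊕1⊕1 = 1
p8 (pos 8,9,10,11,12,13,14,15,24,25,26,27,28,29,30,31): XOR of data positions = 1⊕0⊕1⊕0⊕1⊕1⊕0⊕0⊕0⊕1⊕0⊕1⊕1⊕1⊕1 = 1
p16 (pos 16,17,18,19,20,21,22,23,24,25,26,27,28,29,30,31): XOR of data positions = 1⊕1⊕0⊕1⊕1⊕0⊕0⊕0⊕0⊕1⊕0⊕1⊕1⊕1⊕1 = 1
Codeword: 0101001110101101110110000101111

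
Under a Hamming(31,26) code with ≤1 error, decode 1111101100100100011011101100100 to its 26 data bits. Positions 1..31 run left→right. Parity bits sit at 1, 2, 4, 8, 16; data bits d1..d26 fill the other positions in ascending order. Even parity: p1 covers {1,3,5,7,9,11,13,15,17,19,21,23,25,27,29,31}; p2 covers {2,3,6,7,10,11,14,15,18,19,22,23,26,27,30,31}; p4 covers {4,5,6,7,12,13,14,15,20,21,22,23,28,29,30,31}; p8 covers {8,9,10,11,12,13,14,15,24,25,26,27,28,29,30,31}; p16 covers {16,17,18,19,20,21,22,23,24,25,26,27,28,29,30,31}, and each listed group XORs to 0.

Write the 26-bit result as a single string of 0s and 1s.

s1 (pos 1,3,5,7,9,11,13,15,17,19,21,23,25,27,29,31): 1⊕1⊕1⊕1⊕0⊕1⊕0⊕0⊕0⊕1⊕1⊕1⊕1⊕0⊕1⊕0 = 0
s2 (pos 2,3,6,7,10,11,14,15,18,19,22,23,26,27,30,31): 1⊕1⊕0⊕1⊕0⊕1⊕1⊕0⊕1⊕1⊕1⊕1⊕1⊕0⊕0⊕0 = 0
s4 (pos 4,5,6,7,12,13,14,15,20,21,22,23,28,29,30,31): 1⊕1⊕0⊕1⊕0⊕0⊕1⊕0⊕0⊕1⊕1⊕1⊕0⊕1⊕0⊕0 = 0
s8 (pos 8,9,10,11,12,13,14,15,24,25,26,27,28,29,30,31): 1⊕0⊕0⊕1⊕0⊕0⊕1⊕0⊕0⊕1⊕1⊕0⊕0⊕1⊕0⊕0 = 0
s16 (pos 16,17,18,19,20,21,22,23,24,25,26,27,28,29,30,31): 0⊕0⊕1⊕1⊕0⊕1⊕1⊕1⊕0⊕1⊕1⊕0⊕0⊕1⊕0⊕0 = 0
Syndrome s16…s1 = 00000 → no error.
Read data bits from positions 3,5,6,7,9,10,11,12,13,14,15,17,18,19,20,21,22,23,24,25,26,27,28,29,30,31: 11010010010011011101100100

11010010010011011101100100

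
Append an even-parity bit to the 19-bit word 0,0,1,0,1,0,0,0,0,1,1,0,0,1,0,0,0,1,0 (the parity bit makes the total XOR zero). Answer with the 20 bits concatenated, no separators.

XOR of the 19 data bits: 0⊕0⊕1⊕0⊕1⊕0⊕0⊕0⊕0⊕1⊕1⊕0⊕0⊕1⊕0⊕0⊕0⊕1⊕0 = 0
Parity bit = 0 (so all 20 bits XOR to 0).

00101000011001000100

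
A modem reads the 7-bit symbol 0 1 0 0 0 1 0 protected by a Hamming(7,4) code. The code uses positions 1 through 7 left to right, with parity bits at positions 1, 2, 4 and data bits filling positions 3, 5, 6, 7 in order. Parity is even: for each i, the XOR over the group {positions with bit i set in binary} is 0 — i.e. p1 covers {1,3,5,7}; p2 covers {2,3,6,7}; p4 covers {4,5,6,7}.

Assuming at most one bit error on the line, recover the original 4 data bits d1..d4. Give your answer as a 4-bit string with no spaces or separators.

0010

s1 (pos 1,3,5,7): 0⊕0⊕0⊕0 = 0
s2 (pos 2,3,6,7): 1⊕0⊕1⊕0 = 0
s4 (pos 4,5,6,7): 0⊕0⊕1⊕0 = 1
Syndrome s4…s1 = 100 → error at position 4.
Flip position 4: 0100010 → 0101010
Read data bits from positions 3,5,6,7: 0010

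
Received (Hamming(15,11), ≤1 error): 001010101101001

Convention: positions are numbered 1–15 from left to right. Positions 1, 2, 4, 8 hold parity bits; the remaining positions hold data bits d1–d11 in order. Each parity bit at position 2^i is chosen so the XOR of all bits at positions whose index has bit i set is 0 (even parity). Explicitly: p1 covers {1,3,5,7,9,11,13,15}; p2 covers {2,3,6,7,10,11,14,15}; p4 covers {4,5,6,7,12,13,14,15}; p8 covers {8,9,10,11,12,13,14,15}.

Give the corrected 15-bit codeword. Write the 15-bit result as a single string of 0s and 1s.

101010101101001

s1 (pos 1,3,5,7,9,11,13,15): 0⊕1⊕1⊕1⊕1⊕0⊕0⊕1 = 1
s2 (pos 2,3,6,7,10,11,14,15): 0⊕1⊕0⊕1⊕1⊕0⊕0⊕1 = 0
s4 (pos 4,5,6,7,12,13,14,15): 0⊕1⊕0⊕1⊕1⊕0⊕0⊕1 = 0
s8 (pos 8,9,10,11,12,13,14,15): 0⊕1⊕1⊕0⊕1⊕0⊕0⊕1 = 0
Syndrome s8…s1 = 0001 → error at position 1.
Flip position 1: 001010101101001 → 101010101101001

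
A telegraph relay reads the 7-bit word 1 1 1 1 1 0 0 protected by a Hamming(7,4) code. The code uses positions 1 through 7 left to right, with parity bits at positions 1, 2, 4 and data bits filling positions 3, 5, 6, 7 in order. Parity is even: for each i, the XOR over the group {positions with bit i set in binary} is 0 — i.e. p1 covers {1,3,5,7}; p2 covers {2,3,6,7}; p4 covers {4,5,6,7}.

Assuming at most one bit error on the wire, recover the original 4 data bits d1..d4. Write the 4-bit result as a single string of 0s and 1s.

s1 (pos 1,3,5,7): 1⊕1⊕1⊕0 = 1
s2 (pos 2,3,6,7): 1⊕1⊕0⊕0 = 0
s4 (pos 4,5,6,7): 1⊕1⊕0⊕0 = 0
Syndrome s4…s1 = 001 → error at position 1.
Flip position 1: 1111100 → 0111100
Read data bits from positions 3,5,6,7: 1100

1100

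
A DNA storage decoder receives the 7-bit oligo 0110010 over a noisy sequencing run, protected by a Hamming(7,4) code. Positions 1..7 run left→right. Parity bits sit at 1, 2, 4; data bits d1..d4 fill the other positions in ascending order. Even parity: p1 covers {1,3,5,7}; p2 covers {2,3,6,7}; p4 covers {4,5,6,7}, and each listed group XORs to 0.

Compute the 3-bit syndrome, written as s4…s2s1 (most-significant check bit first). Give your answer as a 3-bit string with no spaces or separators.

111

s1 (pos 1,3,5,7): 0⊕1⊕0⊕0 = 1
s2 (pos 2,3,6,7): 1⊕1⊕1⊕0 = 1
s4 (pos 4,5,6,7): 0⊕0⊕1⊕0 = 1
Syndrome s4…s1 = 111 → error at position 7.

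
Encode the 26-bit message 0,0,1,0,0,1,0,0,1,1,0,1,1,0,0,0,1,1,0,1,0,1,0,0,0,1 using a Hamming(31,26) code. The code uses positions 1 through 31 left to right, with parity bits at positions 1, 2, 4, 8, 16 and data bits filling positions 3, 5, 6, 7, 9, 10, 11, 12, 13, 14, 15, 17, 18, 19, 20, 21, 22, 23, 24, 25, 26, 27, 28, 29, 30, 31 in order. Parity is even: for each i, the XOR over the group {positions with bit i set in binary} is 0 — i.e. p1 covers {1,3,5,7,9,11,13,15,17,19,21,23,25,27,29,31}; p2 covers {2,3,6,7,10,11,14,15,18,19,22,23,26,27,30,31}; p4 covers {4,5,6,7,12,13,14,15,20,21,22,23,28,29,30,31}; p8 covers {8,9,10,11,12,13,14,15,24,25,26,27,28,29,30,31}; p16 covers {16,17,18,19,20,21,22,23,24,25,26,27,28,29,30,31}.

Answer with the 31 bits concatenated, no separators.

Place data at non-parity positions: p1 p2 0 p4 0 1 0 p8 0 1 0 0 1 1 0 p16 1 1 0 0 0 1 1 0 1 0 1 0 0 0 1
p1 (pos 1,3,5,7,9,11,13,15,17,19,21,23,25,27,29,31): XOR of data positions = 0⊕0⊕0⊕0⊕0⊕1⊕0⊕1⊕0⊕0⊕1⊕1⊕1⊕0⊕1 = 0
p2 (pos 2,3,6,7,10,11,14,15,18,19,22,23,26,27,30,31): XOR of data positions = 0⊕1⊕0⊕1⊕0⊕1⊕0⊕1⊕0⊕1⊕1⊕0⊕1⊕0⊕1 = 0
p4 (pos 4,5,6,7,12,13,14,15,20,21,22,23,28,29,30,31): XOR of data positions = 0⊕1⊕0⊕0⊕1⊕1⊕0⊕0⊕0⊕1⊕1⊕0⊕0⊕0⊕1 = 0
p8 (pos 8,9,10,11,12,13,14,15,24,25,26,27,28,29,30,31): XOR of data positions = 0⊕1⊕0⊕0⊕1⊕1⊕0⊕0⊕1⊕0⊕1⊕0⊕0⊕0⊕1 = 0
p16 (pos 16,17,18,19,20,21,22,23,24,25,26,27,28,29,30,31): XOR of data positions = 1⊕1⊕0⊕0⊕0⊕1⊕1⊕0⊕1⊕0⊕1⊕0⊕0⊕0⊕1 = 1
Codeword: 0000010001001101110001101010001

0000010001001101110001101010001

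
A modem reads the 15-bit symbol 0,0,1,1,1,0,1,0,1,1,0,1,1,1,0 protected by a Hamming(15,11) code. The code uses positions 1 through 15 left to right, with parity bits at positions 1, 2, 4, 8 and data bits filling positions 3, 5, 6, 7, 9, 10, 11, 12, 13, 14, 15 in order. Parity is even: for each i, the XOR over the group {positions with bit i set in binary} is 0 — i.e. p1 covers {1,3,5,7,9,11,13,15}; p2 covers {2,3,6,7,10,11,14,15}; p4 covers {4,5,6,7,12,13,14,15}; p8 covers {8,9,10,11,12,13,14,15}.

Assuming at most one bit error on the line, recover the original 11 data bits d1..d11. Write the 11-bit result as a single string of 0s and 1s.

11010101110

s1 (pos 1,3,5,7,9,11,13,15): 0⊕1⊕1⊕1⊕1⊕0⊕1⊕0 = 1
s2 (pos 2,3,6,7,10,11,14,15): 0⊕1⊕0⊕1⊕1⊕0⊕1⊕0 = 0
s4 (pos 4,5,6,7,12,13,14,15): 1⊕1⊕0⊕1⊕1⊕1⊕1⊕0 = 0
s8 (pos 8,9,10,11,12,13,14,15): 0⊕1⊕1⊕0⊕1⊕1⊕1⊕0 = 1
Syndrome s8…s1 = 1001 → error at position 9.
Flip position 9: 001110101101110 → 001110100101110
Read data bits from positions 3,5,6,7,9,10,11,12,13,14,15: 11010101110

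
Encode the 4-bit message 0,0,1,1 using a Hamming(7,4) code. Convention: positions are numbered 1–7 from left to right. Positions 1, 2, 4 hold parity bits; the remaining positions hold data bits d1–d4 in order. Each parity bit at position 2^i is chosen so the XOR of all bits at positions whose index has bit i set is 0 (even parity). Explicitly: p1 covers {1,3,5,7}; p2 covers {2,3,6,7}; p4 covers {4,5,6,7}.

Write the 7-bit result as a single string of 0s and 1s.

1000011

Place data at non-parity positions: p1 p2 0 p4 0 1 1
p1 (pos 1,3,5,7): XOR of data positions = 0⊕0⊕1 = 1
p2 (pos 2,3,6,7): XOR of data positions = 0⊕1⊕1 = 0
p4 (pos 4,5,6,7): XOR of data positions = 0⊕1⊕1 = 0
Codeword: 1000011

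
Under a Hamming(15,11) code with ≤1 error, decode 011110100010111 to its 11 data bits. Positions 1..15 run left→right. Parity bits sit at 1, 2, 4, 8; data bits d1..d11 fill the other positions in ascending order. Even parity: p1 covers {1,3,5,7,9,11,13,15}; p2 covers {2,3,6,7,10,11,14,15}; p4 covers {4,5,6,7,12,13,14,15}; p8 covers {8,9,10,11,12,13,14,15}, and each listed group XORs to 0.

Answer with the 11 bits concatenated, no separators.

s1 (pos 1,3,5,7,9,11,13,15): 0⊕1⊕1⊕1⊕0⊕1⊕1⊕1 = 0
s2 (pos 2,3,6,7,10,11,14,15): 1⊕1⊕0⊕1⊕0⊕1⊕1⊕1 = 0
s4 (pos 4,5,6,7,12,13,14,15): 1⊕1⊕0⊕1⊕0⊕1⊕1⊕1 = 0
s8 (pos 8,9,10,11,12,13,14,15): 0⊕0⊕0⊕1⊕0⊕1⊕1⊕1 = 0
Syndrome s8…s1 = 0000 → no error.
Read data bits from positions 3,5,6,7,9,10,11,12,13,14,15: 11010010111

11010010111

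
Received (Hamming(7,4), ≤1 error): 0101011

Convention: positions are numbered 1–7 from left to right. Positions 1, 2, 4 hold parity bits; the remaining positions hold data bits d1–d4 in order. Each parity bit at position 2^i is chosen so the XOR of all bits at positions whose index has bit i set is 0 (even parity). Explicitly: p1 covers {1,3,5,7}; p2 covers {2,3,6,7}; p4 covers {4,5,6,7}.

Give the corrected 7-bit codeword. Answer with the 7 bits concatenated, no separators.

s1 (pos 1,3,5,7): 0⊕0⊕0⊕1 = 1
s2 (pos 2,3,6,7): 1⊕0⊕1⊕1 = 1
s4 (pos 4,5,6,7): 1⊕0⊕1⊕1 = 1
Syndrome s4…s1 = 111 → error at position 7.
Flip position 7: 0101011 → 0101010

0101010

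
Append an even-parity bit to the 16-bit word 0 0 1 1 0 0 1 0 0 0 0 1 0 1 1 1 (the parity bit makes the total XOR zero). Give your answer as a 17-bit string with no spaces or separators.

00110010000101111

XOR of the 16 data bits: 0⊕0⊕1⊕1⊕0⊕0⊕1⊕0⊕0⊕0⊕0⊕1⊕0⊕1⊕1⊕1 = 1
Parity bit = 1 (so all 17 bits XOR to 0).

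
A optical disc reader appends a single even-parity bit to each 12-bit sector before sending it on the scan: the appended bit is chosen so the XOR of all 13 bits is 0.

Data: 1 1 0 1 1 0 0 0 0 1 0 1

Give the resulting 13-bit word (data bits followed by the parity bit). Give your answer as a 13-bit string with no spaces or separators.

XOR of the 12 data bits: 1⊕1⊕0⊕1⊕1⊕0⊕0⊕0⊕0⊕1⊕0⊕1 = 0
Parity bit = 0 (so all 13 bits XOR to 0).

1101100001010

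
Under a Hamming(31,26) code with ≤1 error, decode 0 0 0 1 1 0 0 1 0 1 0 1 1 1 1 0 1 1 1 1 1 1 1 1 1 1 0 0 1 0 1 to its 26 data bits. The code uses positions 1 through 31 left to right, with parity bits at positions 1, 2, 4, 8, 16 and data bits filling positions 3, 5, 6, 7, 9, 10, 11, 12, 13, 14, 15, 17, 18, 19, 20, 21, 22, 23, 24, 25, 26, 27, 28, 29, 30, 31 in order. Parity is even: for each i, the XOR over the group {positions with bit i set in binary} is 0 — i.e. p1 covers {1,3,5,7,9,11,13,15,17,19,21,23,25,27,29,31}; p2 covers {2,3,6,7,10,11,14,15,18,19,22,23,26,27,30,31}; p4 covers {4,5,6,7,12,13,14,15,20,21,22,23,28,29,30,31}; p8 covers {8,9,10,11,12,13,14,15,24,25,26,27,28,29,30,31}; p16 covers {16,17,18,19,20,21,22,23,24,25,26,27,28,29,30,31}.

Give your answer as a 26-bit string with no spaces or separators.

s1 (pos 1,3,5,7,9,11,13,15,17,19,21,23,25,27,29,31): 0⊕0⊕1⊕0⊕0⊕0⊕1⊕1⊕1⊕1⊕1⊕1⊕1⊕0⊕1⊕1 = 0
s2 (pos 2,3,6,7,10,11,14,15,18,19,22,23,26,27,30,31): 0⊕0⊕0⊕0⊕1⊕0⊕1⊕1⊕1⊕1⊕1⊕1⊕1⊕0⊕0⊕1 = 1
s4 (pos 4,5,6,7,12,13,14,15,20,21,22,23,28,29,30,31): 1⊕1⊕0⊕0⊕1⊕1⊕1⊕1⊕1⊕1⊕1⊕1⊕0⊕1⊕0⊕1 = 0
s8 (pos 8,9,10,11,12,13,14,15,24,25,26,27,28,29,30,31): 1⊕0⊕1⊕0⊕1⊕1⊕1⊕1⊕1⊕1⊕1⊕0⊕0⊕1⊕0⊕1 = 1
s16 (pos 16,17,18,19,20,21,22,23,24,25,26,27,28,29,30,31): 0⊕1⊕1⊕1⊕1⊕1⊕1⊕1⊕1⊕1⊕1⊕0⊕0⊕1⊕0⊕1 = 0
Syndrome s16…s1 = 01010 → error at position 10.
Flip position 10: 0001100101011110111111111100101 → 0001100100011110111111111100101
Read data bits from positions 3,5,6,7,9,10,11,12,13,14,15,17,18,19,20,21,22,23,24,25,26,27,28,29,30,31: 01000001111111111111100101

01000001111111111111100101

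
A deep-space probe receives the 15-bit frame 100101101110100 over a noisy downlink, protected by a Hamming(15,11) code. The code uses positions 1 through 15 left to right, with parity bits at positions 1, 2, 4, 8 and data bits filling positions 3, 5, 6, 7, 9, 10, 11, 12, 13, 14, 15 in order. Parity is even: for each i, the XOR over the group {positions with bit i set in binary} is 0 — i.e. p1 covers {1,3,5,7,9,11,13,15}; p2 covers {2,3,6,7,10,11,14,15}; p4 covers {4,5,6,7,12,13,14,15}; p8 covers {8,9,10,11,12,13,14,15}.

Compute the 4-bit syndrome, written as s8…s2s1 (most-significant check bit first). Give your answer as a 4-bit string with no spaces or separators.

s1 (pos 1,3,5,7,9,11,13,15): 1⊕0⊕0⊕1⊕1⊕1⊕1⊕0 = 1
s2 (pos 2,3,6,7,10,11,14,15): 0⊕0⊕1⊕1⊕1⊕1⊕0⊕0 = 0
s4 (pos 4,5,6,7,12,13,14,15): 1⊕0⊕1⊕1⊕0⊕1⊕0⊕0 = 0
s8 (pos 8,9,10,11,12,13,14,15): 0⊕1⊕1⊕1⊕0⊕1⊕0⊕0 = 0
Syndrome s8…s1 = 0001 → error at position 1.

0001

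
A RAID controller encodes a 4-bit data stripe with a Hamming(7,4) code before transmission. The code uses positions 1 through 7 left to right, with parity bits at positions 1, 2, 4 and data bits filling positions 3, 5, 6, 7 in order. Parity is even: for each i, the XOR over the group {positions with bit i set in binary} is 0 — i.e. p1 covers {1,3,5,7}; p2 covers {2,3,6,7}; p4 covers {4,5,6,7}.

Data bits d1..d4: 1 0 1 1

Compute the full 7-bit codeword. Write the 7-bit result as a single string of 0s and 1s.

0110011

Place data at non-parity positions: p1 p2 1 p4 0 1 1
p1 (pos 1,3,5,7): XOR of data positions = 1⊕0⊕1 = 0
p2 (pos 2,3,6,7): XOR of data positions = 1⊕1⊕1 = 1
p4 (pos 4,5,6,7): XOR of data positions = 0⊕1⊕1 = 0
Codeword: 0110011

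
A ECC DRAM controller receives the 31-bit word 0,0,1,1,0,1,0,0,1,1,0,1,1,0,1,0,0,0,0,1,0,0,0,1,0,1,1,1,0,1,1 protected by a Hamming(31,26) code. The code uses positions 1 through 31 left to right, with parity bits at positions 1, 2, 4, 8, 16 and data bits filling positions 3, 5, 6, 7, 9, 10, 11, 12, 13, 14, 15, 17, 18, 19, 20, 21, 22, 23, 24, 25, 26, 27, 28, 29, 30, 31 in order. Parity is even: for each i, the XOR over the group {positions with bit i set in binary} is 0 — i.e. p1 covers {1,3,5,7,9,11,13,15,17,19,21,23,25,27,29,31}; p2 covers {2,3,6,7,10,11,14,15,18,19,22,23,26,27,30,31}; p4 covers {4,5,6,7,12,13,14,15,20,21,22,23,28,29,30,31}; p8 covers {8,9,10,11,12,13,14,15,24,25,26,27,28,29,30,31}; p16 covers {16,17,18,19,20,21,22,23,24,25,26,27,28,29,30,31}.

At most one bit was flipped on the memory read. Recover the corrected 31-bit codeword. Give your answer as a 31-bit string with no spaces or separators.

s1 (pos 1,3,5,7,9,11,13,15,17,19,21,23,25,27,29,31): 0⊕1⊕0⊕0⊕1⊕0⊕1⊕1⊕0⊕0⊕0⊕0⊕0⊕1⊕0⊕1 = 0
s2 (pos 2,3,6,7,10,11,14,15,18,19,22,23,26,27,30,31): 0⊕1⊕1⊕0⊕1⊕0⊕0⊕1⊕0⊕0⊕0⊕0⊕1⊕1⊕1⊕1 = 0
s4 (pos 4,5,6,7,12,13,14,15,20,21,22,23,28,29,30,31): 1⊕0⊕1⊕0⊕1⊕1⊕0⊕1⊕1⊕0⊕0⊕0⊕1⊕0⊕1⊕1 = 1
s8 (pos 8,9,10,11,12,13,14,15,24,25,26,27,28,29,30,31): 0⊕1⊕1⊕0⊕1⊕1⊕0⊕1⊕1⊕0⊕1⊕1⊕1⊕0⊕1⊕1 = 1
s16 (pos 16,17,18,19,20,21,22,23,24,25,26,27,28,29,30,31): 0⊕0⊕0⊕0⊕1⊕0⊕0⊕0⊕1⊕0⊕1⊕1⊕1⊕0⊕1⊕1 = 1
Syndrome s16…s1 = 11100 → error at position 28.
Flip position 28: 0011010011011010000100010111011 → 0011010011011010000100010110011

0011010011011010000100010110011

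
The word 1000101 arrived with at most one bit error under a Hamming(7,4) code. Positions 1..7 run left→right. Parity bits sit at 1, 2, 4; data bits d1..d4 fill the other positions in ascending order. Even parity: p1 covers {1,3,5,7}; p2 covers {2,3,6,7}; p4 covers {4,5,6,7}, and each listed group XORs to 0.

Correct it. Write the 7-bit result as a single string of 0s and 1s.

1010101

s1 (pos 1,3,5,7): 1⊕0⊕1⊕1 = 1
s2 (pos 2,3,6,7): 0⊕0⊕0⊕1 = 1
s4 (pos 4,5,6,7): 0⊕1⊕0⊕1 = 0
Syndrome s4…s1 = 011 → error at position 3.
Flip position 3: 1000101 → 1010101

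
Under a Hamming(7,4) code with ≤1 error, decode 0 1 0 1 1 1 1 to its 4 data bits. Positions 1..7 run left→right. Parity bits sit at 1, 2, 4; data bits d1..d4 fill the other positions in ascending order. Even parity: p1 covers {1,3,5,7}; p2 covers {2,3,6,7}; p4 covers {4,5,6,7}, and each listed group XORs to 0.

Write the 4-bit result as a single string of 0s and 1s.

s1 (pos 1,3,5,7): 0⊕0⊕1⊕1 = 0
s2 (pos 2,3,6,7): 1⊕0⊕1⊕1 = 1
s4 (pos 4,5,6,7): 1⊕1⊕1⊕1 = 0
Syndrome s4…s1 = 010 → error at position 2.
Flip position 2: 0101111 → 0001111
Read data bits from positions 3,5,6,7: 0111

0111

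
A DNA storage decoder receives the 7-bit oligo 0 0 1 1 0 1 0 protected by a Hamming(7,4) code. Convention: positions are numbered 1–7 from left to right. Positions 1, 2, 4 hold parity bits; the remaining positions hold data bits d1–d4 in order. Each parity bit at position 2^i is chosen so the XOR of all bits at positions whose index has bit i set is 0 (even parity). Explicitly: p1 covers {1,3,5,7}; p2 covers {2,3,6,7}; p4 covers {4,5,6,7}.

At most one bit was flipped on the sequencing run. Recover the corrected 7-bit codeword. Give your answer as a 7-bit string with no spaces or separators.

1011010

s1 (pos 1,3,5,7): 0⊕1⊕0⊕0 = 1
s2 (pos 2,3,6,7): 0⊕1⊕1⊕0 = 0
s4 (pos 4,5,6,7): 1⊕0⊕1⊕0 = 0
Syndrome s4…s1 = 001 → error at position 1.
Flip position 1: 0011010 → 1011010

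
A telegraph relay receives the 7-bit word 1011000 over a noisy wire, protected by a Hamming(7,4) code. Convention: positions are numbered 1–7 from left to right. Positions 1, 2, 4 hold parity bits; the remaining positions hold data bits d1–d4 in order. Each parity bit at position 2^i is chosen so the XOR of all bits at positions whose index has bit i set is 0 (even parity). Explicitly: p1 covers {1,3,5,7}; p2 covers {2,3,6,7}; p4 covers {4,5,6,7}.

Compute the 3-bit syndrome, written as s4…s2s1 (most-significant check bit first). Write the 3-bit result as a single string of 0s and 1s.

110

s1 (pos 1,3,5,7): 1⊕1⊕0⊕0 = 0
s2 (pos 2,3,6,7): 0⊕1⊕0⊕0 = 1
s4 (pos 4,5,6,7): 1⊕0⊕0⊕0 = 1
Syndrome s4…s1 = 110 → error at position 6.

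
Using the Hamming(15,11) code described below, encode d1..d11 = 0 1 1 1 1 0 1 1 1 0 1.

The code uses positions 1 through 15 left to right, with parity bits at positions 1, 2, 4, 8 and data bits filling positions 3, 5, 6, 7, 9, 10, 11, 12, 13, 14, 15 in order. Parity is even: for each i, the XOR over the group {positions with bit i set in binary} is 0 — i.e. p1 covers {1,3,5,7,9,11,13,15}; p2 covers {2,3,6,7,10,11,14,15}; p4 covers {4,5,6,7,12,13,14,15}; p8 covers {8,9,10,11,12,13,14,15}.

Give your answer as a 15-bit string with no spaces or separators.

Place data at non-parity positions: p1 p2 0 p4 1 1 1 p8 1 0 1 1 1 0 1
p1 (pos 1,3,5,7,9,11,13,15): XOR of data positions = 0⊕1⊕1⊕1⊕1⊕1⊕1 = 0
p2 (pos 2,3,6,7,10,11,14,15): XOR of data positions = 0⊕1⊕1⊕0⊕1⊕0⊕1 = 0
p4 (pos 4,5,6,7,12,13,14,15): XOR of data positions = 1⊕1⊕1⊕1⊕1⊕0⊕1 = 0
p8 (pos 8,9,10,11,12,13,14,15): XOR of data positions = 1⊕0⊕1⊕1⊕1⊕0⊕1 = 1
Codeword: 000011111011101

000011111011101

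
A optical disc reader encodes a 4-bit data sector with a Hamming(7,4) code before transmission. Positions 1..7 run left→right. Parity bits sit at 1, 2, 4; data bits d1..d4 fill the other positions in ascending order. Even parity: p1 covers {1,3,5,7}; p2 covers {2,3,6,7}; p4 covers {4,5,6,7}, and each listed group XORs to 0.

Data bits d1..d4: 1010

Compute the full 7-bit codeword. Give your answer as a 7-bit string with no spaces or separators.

Place data at non-parity positions: p1 p2 1 p4 0 1 0
p1 (pos 1,3,5,7): XOR of data positions = 1⊕0⊕0 = 1
p2 (pos 2,3,6,7): XOR of data positions = 1⊕1⊕0 = 0
p4 (pos 4,5,6,7): XOR of data positions = 0⊕1⊕0 = 1
Codeword: 1011010

1011010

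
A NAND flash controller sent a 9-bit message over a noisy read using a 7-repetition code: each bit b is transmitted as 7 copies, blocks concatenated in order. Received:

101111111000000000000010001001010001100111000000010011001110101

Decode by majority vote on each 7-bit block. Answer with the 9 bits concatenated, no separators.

100001001

Block 1 (1011111): 6 ones → 1
Block 2 (1100000): 2 ones → 0
Block 3 (0000000): 0 ones → 0
Block 4 (0100010): 2 ones → 0
Block 5 (0101000): 2 ones → 0
Block 6 (1100111): 5 ones → 1
Block 7 (0000000): 0 ones → 0
Block 8 (1001100): 3 ones → 0
Block 9 (1110101): 5 ones → 1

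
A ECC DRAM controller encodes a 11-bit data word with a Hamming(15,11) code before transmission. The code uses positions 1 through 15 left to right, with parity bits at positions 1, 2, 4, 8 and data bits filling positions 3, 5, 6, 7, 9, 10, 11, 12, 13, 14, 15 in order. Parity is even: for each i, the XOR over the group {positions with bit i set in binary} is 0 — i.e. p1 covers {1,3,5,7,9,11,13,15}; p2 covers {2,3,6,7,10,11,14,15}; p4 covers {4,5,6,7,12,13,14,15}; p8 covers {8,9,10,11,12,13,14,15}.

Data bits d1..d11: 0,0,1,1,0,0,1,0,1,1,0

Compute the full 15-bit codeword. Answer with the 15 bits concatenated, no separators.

Place data at non-parity positions: p1 p2 0 p4 0 1 1 p8 0 0 1 0 1 1 0
p1 (pos 1,3,5,7,9,11,13,15): XOR of data positions = 0⊕0⊕1⊕0⊕1⊕1⊕0 = 1
p2 (pos 2,3,6,7,10,11,14,15): XOR of data positions = 0⊕1⊕1⊕0⊕1⊕1⊕0 = 0
p4 (pos 4,5,6,7,12,13,14,15): XOR of data positions = 0⊕1⊕1⊕0⊕1⊕1⊕0 = 0
p8 (pos 8,9,10,11,12,13,14,15): XOR of data positions = 0⊕0⊕1⊕0⊕1⊕1⊕0 = 1
Codeword: 100001110010110

100001110010110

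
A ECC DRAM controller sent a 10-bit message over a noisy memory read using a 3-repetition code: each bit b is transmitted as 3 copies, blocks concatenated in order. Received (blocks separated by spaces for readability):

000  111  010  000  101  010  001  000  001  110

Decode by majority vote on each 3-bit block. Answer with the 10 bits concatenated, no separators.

0100100001

Block 1 (000): 0 ones → 0
Block 2 (111): 3 ones → 1
Block 3 (010): 1 one → 0
Block 4 (000): 0 ones → 0
Block 5 (101): 2 ones → 1
Block 6 (010): 1 one → 0
Block 7 (001): 1 one → 0
Block 8 (000): 0 ones → 0
Block 9 (001): 1 one → 0
Block 10 (110): 2 ones → 1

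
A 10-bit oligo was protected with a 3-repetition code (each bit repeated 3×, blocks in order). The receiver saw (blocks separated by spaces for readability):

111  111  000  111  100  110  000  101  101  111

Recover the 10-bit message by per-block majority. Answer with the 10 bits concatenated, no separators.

1101010111

Block 1 (111): 3 ones → 1
Block 2 (111): 3 ones → 1
Block 3 (000): 0 ones → 0
Block 4 (111): 3 ones → 1
Block 5 (100): 1 one → 0
Block 6 (110): 2 ones → 1
Block 7 (000): 0 ones → 0
Block 8 (101): 2 ones → 1
Block 9 (101): 2 ones → 1
Block 10 (111): 3 ones → 1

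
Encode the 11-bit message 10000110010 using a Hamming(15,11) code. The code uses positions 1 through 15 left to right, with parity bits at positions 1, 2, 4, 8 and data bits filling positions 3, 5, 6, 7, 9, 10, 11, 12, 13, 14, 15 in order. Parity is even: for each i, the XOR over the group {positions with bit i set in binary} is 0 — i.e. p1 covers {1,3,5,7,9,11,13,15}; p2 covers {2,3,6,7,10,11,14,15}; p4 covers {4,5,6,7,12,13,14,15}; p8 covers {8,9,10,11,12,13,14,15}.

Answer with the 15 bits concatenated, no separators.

001100010110010

Place data at non-parity positions: p1 p2 1 p4 0 0 0 p8 0 1 1 0 0 1 0
p1 (pos 1,3,5,7,9,11,13,15): XOR of data positions = 1⊕0⊕0⊕0⊕1⊕0⊕0 = 0
p2 (pos 2,3,6,7,10,11,14,15): XOR of data positions = 1⊕0⊕0⊕1⊕1⊕1⊕0 = 0
p4 (pos 4,5,6,7,12,13,14,15): XOR of data positions = 0⊕0⊕0⊕0⊕0⊕1⊕0 = 1
p8 (pos 8,9,10,11,12,13,14,15): XOR of data positions = 0⊕1⊕1⊕0⊕0⊕1⊕0 = 1
Codeword: 001100010110010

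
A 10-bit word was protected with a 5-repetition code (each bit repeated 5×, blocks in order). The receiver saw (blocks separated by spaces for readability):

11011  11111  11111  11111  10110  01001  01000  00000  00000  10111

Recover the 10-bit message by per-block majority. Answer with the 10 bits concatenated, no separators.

1111100001

Block 1 (11011): 4 ones → 1
Block 2 (11111): 5 ones → 1
Block 3 (11111): 5 ones → 1
Block 4 (11111): 5 ones → 1
Block 5 (10110): 3 ones → 1
Block 6 (01001): 2 ones → 0
Block 7 (01000): 1 one → 0
Block 8 (00000): 0 ones → 0
Block 9 (00000): 0 ones → 0
Block 10 (10111): 4 ones → 1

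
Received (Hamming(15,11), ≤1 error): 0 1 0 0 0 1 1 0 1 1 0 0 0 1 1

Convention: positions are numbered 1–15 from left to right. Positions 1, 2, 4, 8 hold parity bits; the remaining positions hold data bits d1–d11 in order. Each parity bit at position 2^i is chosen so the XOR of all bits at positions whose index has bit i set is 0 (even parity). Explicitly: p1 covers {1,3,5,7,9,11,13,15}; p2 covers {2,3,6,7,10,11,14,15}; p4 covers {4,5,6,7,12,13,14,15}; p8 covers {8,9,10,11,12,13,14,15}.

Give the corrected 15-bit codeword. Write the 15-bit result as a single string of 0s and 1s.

110001101100011

s1 (pos 1,3,5,7,9,11,13,15): 0⊕0⊕0⊕1⊕1⊕0⊕0⊕1 = 1
s2 (pos 2,3,6,7,10,11,14,15): 1⊕0⊕1⊕1⊕1⊕0⊕1⊕1 = 0
s4 (pos 4,5,6,7,12,13,14,15): 0⊕0⊕1⊕1⊕0⊕0⊕1⊕1 = 0
s8 (pos 8,9,10,11,12,13,14,15): 0⊕1⊕1⊕0⊕0⊕0⊕1⊕1 = 0
Syndrome s8…s1 = 0001 → error at position 1.
Flip position 1: 010001101100011 → 110001101100011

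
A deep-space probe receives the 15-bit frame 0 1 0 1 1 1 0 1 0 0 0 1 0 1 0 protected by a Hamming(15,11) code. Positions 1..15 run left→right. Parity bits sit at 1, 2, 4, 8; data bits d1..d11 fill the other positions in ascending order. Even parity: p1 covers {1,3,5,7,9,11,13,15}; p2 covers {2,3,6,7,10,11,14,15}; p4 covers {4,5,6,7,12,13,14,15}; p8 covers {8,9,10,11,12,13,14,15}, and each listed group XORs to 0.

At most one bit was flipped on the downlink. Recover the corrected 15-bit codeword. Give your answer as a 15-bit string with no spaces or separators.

010111010001011

s1 (pos 1,3,5,7,9,11,13,15): 0⊕0⊕1⊕0⊕0⊕0⊕0⊕0 = 1
s2 (pos 2,3,6,7,10,11,14,15): 1⊕0⊕1⊕0⊕0⊕0⊕1⊕0 = 1
s4 (pos 4,5,6,7,12,13,14,15): 1⊕1⊕1⊕0⊕1⊕0⊕1⊕0 = 1
s8 (pos 8,9,10,11,12,13,14,15): 1⊕0⊕0⊕0⊕1⊕0⊕1⊕0 = 1
Syndrome s8…s1 = 1111 → error at position 15.
Flip position 15: 010111010001010 → 010111010001011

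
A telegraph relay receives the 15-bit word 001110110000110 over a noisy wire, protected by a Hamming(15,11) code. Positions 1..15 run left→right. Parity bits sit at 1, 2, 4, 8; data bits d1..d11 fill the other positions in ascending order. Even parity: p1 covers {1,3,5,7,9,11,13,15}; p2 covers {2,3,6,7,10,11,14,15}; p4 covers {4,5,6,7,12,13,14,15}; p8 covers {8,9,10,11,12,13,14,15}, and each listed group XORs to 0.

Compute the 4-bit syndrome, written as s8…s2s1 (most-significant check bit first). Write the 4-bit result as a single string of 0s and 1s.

1110

s1 (pos 1,3,5,7,9,11,13,15): 0⊕1⊕1⊕1⊕0⊕0⊕1⊕0 = 0
s2 (pos 2,3,6,7,10,11,14,15): 0⊕1⊕0⊕1⊕0⊕0⊕1⊕0 = 1
s4 (pos 4,5,6,7,12,13,14,15): 1⊕1⊕0⊕1⊕0⊕1⊕1⊕0 = 1
s8 (pos 8,9,10,11,12,13,14,15): 1⊕0⊕0⊕0⊕0⊕1⊕1⊕0 = 1
Syndrome s8…s1 = 1110 → error at position 14.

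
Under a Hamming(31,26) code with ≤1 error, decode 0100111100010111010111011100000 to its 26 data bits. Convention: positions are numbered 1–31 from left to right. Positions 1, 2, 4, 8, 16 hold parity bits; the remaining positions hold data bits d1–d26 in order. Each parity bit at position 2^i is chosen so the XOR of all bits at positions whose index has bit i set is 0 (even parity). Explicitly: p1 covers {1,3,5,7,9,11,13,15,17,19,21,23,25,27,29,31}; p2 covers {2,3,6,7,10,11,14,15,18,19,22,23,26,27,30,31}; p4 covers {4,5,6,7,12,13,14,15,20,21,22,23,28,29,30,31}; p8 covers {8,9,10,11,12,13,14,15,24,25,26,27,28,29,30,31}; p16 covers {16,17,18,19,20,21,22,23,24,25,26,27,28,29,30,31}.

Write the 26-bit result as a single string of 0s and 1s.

01110001111010111011100000

s1 (pos 1,3,5,7,9,11,13,15,17,19,21,23,25,27,29,31): 0⊕0⊕1⊕1⊕0⊕0⊕0⊕1⊕0⊕0⊕1⊕0⊕1⊕0⊕0⊕0 = 1
s2 (pos 2,3,6,7,10,11,14,15,18,19,22,23,26,27,30,31): 1⊕0⊕1⊕1⊕0⊕0⊕1⊕1⊕1⊕0⊕1⊕0⊕1⊕0⊕0⊕0 = 0
s4 (pos 4,5,6,7,12,13,14,15,20,21,22,23,28,29,30,31): 0⊕1⊕1⊕1⊕1⊕0⊕1⊕1⊕1⊕1⊕1⊕0⊕0⊕0⊕0⊕0 = 1
s8 (pos 8,9,10,11,12,13,14,15,24,25,26,27,28,29,30,31): 1⊕0⊕0⊕0⊕1⊕0⊕1⊕1⊕1⊕1⊕1⊕0⊕0⊕0⊕0⊕0 = 1
s16 (pos 16,17,18,19,20,21,22,23,24,25,26,27,28,29,30,31): 1⊕0⊕1⊕0⊕1⊕1⊕1⊕0⊕1⊕1⊕1⊕0⊕0⊕0⊕0⊕0 = 0
Syndrome s16…s1 = 01101 → error at position 13.
Flip position 13: 0100111100010111010111011100000 → 0100111100011111010111011100000
Read data bits from positions 3,5,6,7,9,10,11,12,13,14,15,17,18,19,20,21,22,23,24,25,26,27,28,29,30,31: 01110001111010111011100000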